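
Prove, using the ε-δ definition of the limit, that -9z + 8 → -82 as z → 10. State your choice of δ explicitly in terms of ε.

Fix ε > 0. We need δ > 0 so that 0 < |z − 10| < δ implies |(-9z + 8) + 82| < ε.
Since (-9z + 8) + 82 = -9(z − 10), we have |(-9z + 8) + 82| = 9|z − 10|.
So 9|z − 10| < ε exactly when |z − 10| < ε/9.
Take δ = ε/9. If 0 < |z − 10| < δ then |(-9z + 8) + 82| = 9|z − 10| < 9·(ε/9) = ε.

δ = ε/9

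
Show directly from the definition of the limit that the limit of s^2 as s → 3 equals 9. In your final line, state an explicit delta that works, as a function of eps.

Let eps > 0 be given. We seek delta > 0 with 0 < |s − 3| < delta ⇒ |s^2 − 9| < eps.
Factor: s^2 − 9 = (s − 3)(s + 3), so |s^2 − 9| = |s − 3|·|s + 3|.
Restrict delta ≤ 1. Then |s − 3| < 1 gives |s| < 4, so by the triangle inequality |s + 3| ≤ 4 + 3 = 7.
Hence |s^2 − 9| ≤ 7|s − 3|, which is < eps once |s − 3| < eps/7.
Take delta = min(1, eps/7). If 0 < |s − 3| < delta then both bounds hold and |s^2 − 9| ≤ 7|s − 3| < 7·(eps/7) = eps.

delta = min(1, eps/7)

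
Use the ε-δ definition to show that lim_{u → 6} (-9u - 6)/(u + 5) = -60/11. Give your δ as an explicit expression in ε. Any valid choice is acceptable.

Suppose ε > 0. We want δ > 0 with 0 < |u − 6| < δ ⇒ |(-9u - 6)/(u + 5) + 60/11| < ε.
Combining over a common denominator, (-9u - 6)/(u + 5) + 60/11 = [(-9u - 6)·11 − (-60)·(u + 5)] / [11·(u + 5)] = -39(u − 6) / (11(u + 5)).
So |(-9u - 6)/(u + 5) + 60/11| = 39|u − 6| / (11·|u + 5|).
Restrict δ ≤ 11/2. Then |u − 6| < 11/2 gives |u + 5| = |(u − 6) + 11| ≥ 11 − 11/2 = 11/2.
Hence |(-9u - 6)/(u + 5) + 60/11| < 39|u − 6|/(11·(11/2)) = (78/121)|u − 6|, which is < ε once |u − 6| < (121/78)ε.
Take δ = min(11/2, (121/78)ε). Then 0 < |u − 6| < δ forces both bounds, so |(-9u - 6)/(u + 5) + 60/11| < ε.

δ = min(11/2, (121/78)ε)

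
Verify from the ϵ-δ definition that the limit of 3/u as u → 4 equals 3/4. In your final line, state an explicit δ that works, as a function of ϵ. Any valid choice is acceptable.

δ = min(2, (8/3)ϵ)

Let ϵ > 0 be given. We seek δ > 0 such that 0 < |u − 4| < δ implies |3/u − (3/4)| < ϵ.
|3/u − (3/4)| = 3·|4 − u|/(4·|u|) = 3|u − 4|/(4|u|).
Require δ ≤ 2 so that |u| > 4 − 2 = 2, hence 4|u| > 8.
Then |3/u − (3/4)| < 3|u − 4|/8, which is < ϵ when |u − 4| < (8/3)ϵ.
Take δ = min(2, (8/3)ϵ). Then 0 < |u − 4| < δ gives both |u − 4| < 2 and |u − 4| < (8/3)ϵ, so |3/u − (3/4)| < ϵ.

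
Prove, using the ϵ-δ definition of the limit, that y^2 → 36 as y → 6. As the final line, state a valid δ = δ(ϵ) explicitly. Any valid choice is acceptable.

Fix ϵ > 0. We seek δ > 0 with 0 < |y − 6| < δ ⇒ |y^2 − 36| < ϵ.
Factor: y^2 − 36 = (y − 6)(y + 6), so |y^2 − 36| = |y − 6|·|y + 6|.
Restrict δ ≤ 1. Then |y − 6| < 1 gives |y| < 7, so by the triangle inequality |y + 6| ≤ 7 + 6 = 13.
Hence |y^2 − 36| ≤ 13|y − 6|, which is < ϵ once |y − 6| < ϵ/13.
Take δ = min(1, ϵ/13). If 0 < |y − 6| < δ then both bounds hold and |y^2 − 36| ≤ 13|y − 6| < 13·(ϵ/13) = ϵ.

δ = min(1, ϵ/13)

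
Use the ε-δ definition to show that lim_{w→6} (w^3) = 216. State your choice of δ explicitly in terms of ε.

δ = min(2, ε/148)

Suppose ε > 0. We seek δ > 0 with 0 < |w − 6| < δ ⇒ |w^3 − 216| < ε.
Factor: w^3 − 216 = (w − 6)(w^2 + 6w + 36), so |w^3 − 216| = |w − 6|·|w^2 + 6w + 36|.
Restrict δ ≤ 2. Then |w − 6| < 2 gives |w| < 8, so by the triangle inequality |w^2 + 6w + 36| ≤ 8^2 + 6·8 + 36 = 148.
Hence |w^3 − 216| ≤ 148|w − 6|, which is < ε once |w − 6| < ε/148.
Take δ = min(2, ε/148). If 0 < |w − 6| < δ then both bounds hold and |w^3 − 216| ≤ 148|w − 6| < 148·(ε/148) = ε.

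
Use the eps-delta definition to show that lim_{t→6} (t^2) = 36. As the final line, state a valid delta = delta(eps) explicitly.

Let eps > 0 be given. We seek delta > 0 with 0 < |t − 6| < delta ⇒ |t^2 − 36| < eps.
Factor: t^2 − 36 = (t − 6)(t + 6), so |t^2 − 36| = |t − 6|·|t + 6|.
Impose delta ≤ 2 so that |t| < 8; then |t + 6| ≤ 14.
Hence |t^2 − 36| ≤ 14|t − 6|, which is < eps once |t − 6| < eps/14.
Take delta = min(2, eps/14). If 0 < |t − 6| < delta then both bounds hold and |t^2 − 36| ≤ 14|t − 6| < 14·(eps/14) = eps.

delta = min(2, eps/14)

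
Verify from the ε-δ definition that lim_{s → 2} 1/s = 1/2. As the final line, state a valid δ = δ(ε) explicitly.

δ = min(1, 2ε)

Suppose ε > 0. We seek δ > 0 such that 0 < |s − 2| < δ implies |1/s − (1/2)| < ε.
|1/s − (1/2)| = |2 − s|/(2·|s|) = |s − 2|/(2|s|).
Restrict δ ≤ 1. Then |s − 2| < 1 gives |s| > 1, so 2|s| > 2.
Then |1/s − (1/2)| < |s − 2|/2, which is < ε when |s − 2| < 2ε.
Take δ = min(1, 2ε). Then 0 < |s − 2| < δ gives both |s − 2| < 1 and |s − 2| < 2ε, so |1/s − (1/2)| < ε.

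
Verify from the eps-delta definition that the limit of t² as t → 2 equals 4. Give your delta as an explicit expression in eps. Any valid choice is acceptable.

Let eps > 0 be given. We seek delta > 0 with 0 < |t − 2| < delta ⇒ |t² − 4| < eps.
Factor: t² − 4 = (t − 2)(t + 2), so |t² − 4| = |t − 2|·|t + 2|.
Restrict delta ≤ 1. Then |t − 2| < 1 gives |t| < 3, so by the triangle inequality |t + 2| ≤ 3 + 2 = 5.
Hence |t² − 4| ≤ 5|t − 2|, which is < eps once |t − 2| < eps/5.
Take delta = min(1, eps/5). If 0 < |t − 2| < delta then both bounds hold and |t² − 4| ≤ 5|t − 2| < 5·(eps/5) = eps.

delta = min(1, eps/5)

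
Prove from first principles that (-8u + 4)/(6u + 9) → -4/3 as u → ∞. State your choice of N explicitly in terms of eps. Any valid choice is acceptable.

Let eps > 0. We seek N > 0 such that u > N implies |(-8u + 4)/(6u + 9) + 4/3| < eps.
(-8u + 4)/(6u + 9) + 4/3 = (6(-8u + 4) − (-8)(6u + 9)) / (6(6u + 9)) = 96/(6(6u + 9)).
For u > 0 we have 6u + 9 > 6u, so |(-8u + 4)/(6u + 9) + 4/3| = 96/(6(6u + 9)) < 96/(6·6u) = (8/3)/u.
Thus |(-8u + 4)/(6u + 9) + 4/3| < eps whenever u > (8/3)/eps.
Take N = (8/3)/eps. If u > N then |(-8u + 4)/(6u + 9) + 4/3| < (8/3)/u < eps.

N = (8/3)/eps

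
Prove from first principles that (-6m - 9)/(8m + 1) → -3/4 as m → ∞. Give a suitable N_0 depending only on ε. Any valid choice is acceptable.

Let ε > 0. For m ≥ 1, |(-6m - 9)/(8m + 1) + 3/4| = |-66|/(8(8m + 1)) = 66/(8(8m + 1)).
Since 8m + 1 ≥ 8m for m ≥ 1, this is ≤ 66/(8·8m) = (33/32)/m.
So |(-6m - 9)/(8m + 1) + 3/4| < ε whenever m > (33/32)/ε.
Take N_0 = (33/32)/ε. If m > N_0 then |(-6m - 9)/(8m + 1) + 3/4| ≤ (33/32)/m < ε.

N_0 = (33/32)/ε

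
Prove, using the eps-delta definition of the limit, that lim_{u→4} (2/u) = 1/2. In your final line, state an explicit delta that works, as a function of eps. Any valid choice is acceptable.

delta = min(2, 4eps)

Let eps > 0. We seek delta > 0 such that 0 < |u − 4| < delta implies |2/u − (1/2)| < eps.
|2/u − (1/2)| = 2·|4 − u|/(4·|u|) = 2|u − 4|/(4|u|).
Restrict delta ≤ 2. Then |u − 4| < 2 gives |u| > 2, so 4|u| > 8.
Then |2/u − (1/2)| < 2|u − 4|/8, which is < eps when |u − 4| < 4eps.
Take delta = min(2, 4eps). Then 0 < |u − 4| < delta gives both |u − 4| < 2 and |u − 4| < 4eps, so |2/u − (1/2)| < eps.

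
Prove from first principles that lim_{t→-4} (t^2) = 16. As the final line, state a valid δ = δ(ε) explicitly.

Fix ε > 0. We seek δ > 0 with 0 < |t + 4| < δ ⇒ |t^2 − 16| < ε.
Factor: t^2 − 16 = (t + 4)(t - 4), so |t^2 − 16| = |t + 4|·|t - 4|.
Impose δ ≤ 1 so that |t| < 5; then |t - 4| ≤ 9.
Hence |t^2 − 16| ≤ 9|t + 4|, which is < ε once |t + 4| < ε/9.
Take δ = min(1, ε/9). If 0 < |t + 4| < δ then both bounds hold and |t^2 − 16| ≤ 9|t + 4| < 9·(ε/9) = ε.

δ = min(1, ε/9)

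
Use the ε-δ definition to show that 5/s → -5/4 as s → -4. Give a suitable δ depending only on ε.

δ = min(2, (8/5)ε)

Let ε > 0 be given. We seek δ > 0 such that 0 < |s + 4| < δ implies |5/s + 5/4| < ε.
|5/s + 5/4| = 5·|-4 − s|/(4·|s|) = 5|s + 4|/(4|s|).
Restrict δ ≤ 2. Then |s + 4| < 2 gives |s| > 2, so 4|s| > 8.
Then |5/s + 5/4| < 5|s + 4|/8, which is < ε when |s + 4| < (8/5)ε.
Take δ = min(2, (8/5)ε). Then 0 < |s + 4| < δ gives both |s + 4| < 2 and |s + 4| < (8/5)ε, so |5/s + 5/4| < ε.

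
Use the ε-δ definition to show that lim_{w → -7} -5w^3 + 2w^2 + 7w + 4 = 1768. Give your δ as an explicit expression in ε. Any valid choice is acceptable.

δ = min(1, ε/868)

Let ε > 0 be given. We want δ > 0 such that 0 < |w + 7| < δ implies |(-5w^3 + 2w^2 + 7w + 4) − 1768| < ε.
(-5w^3 + 2w^2 + 7w + 4) − 1768 = -5w^3 + 2w^2 + 7w - 1764 = (w + 7)(-5w^2 + 37w - 252).
So |(-5w^3 + 2w^2 + 7w + 4) − 1768| = |w + 7|·|-5w^2 + 37w - 252|.
Assume first that |w + 7| < 1, so |w| < 8. Then |-5w^2 + 37w - 252| ≤ 5·8^2 + 37·8 + 252 = 868.
Hence |(-5w^3 + 2w^2 + 7w + 4) − 1768| ≤ 868|w + 7| < ε provided |w + 7| < ε/868.
Choosing δ = min(1, ε/868) ensures both conditions, hence |(-5w^3 + 2w^2 + 7w + 4) − 1768| < ε.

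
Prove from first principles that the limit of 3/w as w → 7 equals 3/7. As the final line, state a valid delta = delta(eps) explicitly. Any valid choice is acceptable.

Fix eps > 0. We seek delta > 0 such that 0 < |w − 7| < delta implies |3/w − (3/7)| < eps.
|3/w − (3/7)| = 3·|7 − w|/(7·|w|) = 3|w − 7|/(7|w|).
Restrict delta ≤ 7/2. Then |w − 7| < 7/2 gives |w| > 7/2, so 7|w| > 49/2.
Then |3/w − (3/7)| < 3|w − 7|/(49/2), which is < eps when |w − 7| < (49/6)eps.
Take delta = min(7/2, (49/6)eps). Then 0 < |w − 7| < delta gives both |w − 7| < 7/2 and |w − 7| < (49/6)eps, so |3/w − (3/7)| < eps.

delta = min(7/2, (49/6)eps)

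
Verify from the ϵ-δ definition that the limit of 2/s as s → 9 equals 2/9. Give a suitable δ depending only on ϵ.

δ = min(9/2, (81/4)ϵ)

Let ϵ > 0. We seek δ > 0 such that 0 < |s − 9| < δ implies |2/s − (2/9)| < ϵ.
|2/s − (2/9)| = 2·|9 − s|/(9·|s|) = 2|s − 9|/(9|s|).
Require δ ≤ 9/2 so that |s| > 9 − 9/2 = 9/2, hence 9|s| > 81/2.
Then |2/s − (2/9)| < 2|s − 9|/(81/2), which is < ϵ when |s − 9| < (81/4)ϵ.
Take δ = min(9/2, (81/4)ϵ). Then 0 < |s − 9| < δ gives both |s − 9| < 9/2 and |s − 9| < (81/4)ϵ, so |2/s − (2/9)| < ϵ.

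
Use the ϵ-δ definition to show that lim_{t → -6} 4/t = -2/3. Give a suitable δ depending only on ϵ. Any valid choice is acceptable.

δ = min(3, (9/2)ϵ)

Fix ϵ > 0. We seek δ > 0 such that 0 < |t + 6| < δ implies |4/t + 2/3| < ϵ.
|4/t + 2/3| = 4·|-6 − t|/(6·|t|) = 4|t + 6|/(6|t|).
Restrict δ ≤ 3. Then |t + 6| < 3 gives |t| > 3, so 6|t| > 18.
Then |4/t + 2/3| < 4|t + 6|/18, which is < ϵ when |t + 6| < (9/2)ϵ.
Take δ = min(3, (9/2)ϵ). Then 0 < |t + 6| < δ gives both |t + 6| < 3 and |t + 6| < (9/2)ϵ, so |4/t + 2/3| < ϵ.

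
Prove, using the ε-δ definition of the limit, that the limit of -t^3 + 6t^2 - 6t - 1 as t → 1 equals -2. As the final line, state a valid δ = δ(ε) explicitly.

δ = min(2, ε/25)

Let ε > 0. We want δ > 0 such that 0 < |t − 1| < δ implies |(-t^3 + 6t^2 - 6t - 1) + 2| < ε.
(-t^3 + 6t^2 - 6t - 1) + 2 = -t^3 + 6t^2 - 6t + 1 = (t − 1)(-t^2 + 5t - 1).
So |(-t^3 + 6t^2 - 6t - 1) + 2| = |t − 1|·|-t^2 + 5t - 1|.
Assume first that |t − 1| < 2, so |t| < 3. Then |-t^2 + 5t - 1| ≤ 3^2 + 5·3 + 1 = 25.
Hence |(-t^3 + 6t^2 - 6t - 1) + 2| ≤ 25|t − 1| < ε provided |t − 1| < ε/25.
Take δ = min(2, ε/25). Then 0 < |t − 1| < δ gives both |t − 1| < 2 and |t − 1| < ε/25, so |(-t^3 + 6t^2 - 6t - 1) + 2| < ε.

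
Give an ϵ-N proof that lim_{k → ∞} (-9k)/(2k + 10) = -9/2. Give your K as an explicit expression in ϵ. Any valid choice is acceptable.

K = (45/2)/ϵ

Let ϵ > 0. For k ≥ 1, |(-9k)/(2k + 10) + 9/2| = |90|/(2(2k + 10)) = 90/(2(2k + 10)).
Since 2k + 10 ≥ 2k for k ≥ 1, this is ≤ 90/(2·2k) = (45/2)/k.
So |(-9k)/(2k + 10) + 9/2| < ϵ whenever k > (45/2)/ϵ.
Take K = (45/2)/ϵ. If k > K then |(-9k)/(2k + 10) + 9/2| ≤ (45/2)/k < ϵ.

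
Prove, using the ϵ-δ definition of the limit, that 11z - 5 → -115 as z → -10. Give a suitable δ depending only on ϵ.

Fix ϵ > 0. We need δ > 0 so that 0 < |z + 10| < δ implies |(11z - 5) + 115| < ϵ.
Since (11z - 5) + 115 = 11(z + 10), we have |(11z - 5) + 115| = 11|z + 10|.
So 11|z + 10| < ϵ exactly when |z + 10| < ϵ/11.
Choosing δ = ϵ/11 gives |(11z - 5) + 115| = 11|z + 10| < ϵ whenever |z + 10| < δ.

δ = ϵ/11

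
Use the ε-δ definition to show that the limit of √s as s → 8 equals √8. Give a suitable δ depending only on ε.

Fix ε > 0. We want δ > 0 such that 0 < |s − 8| < δ implies |√s − √8| < ε.
Multiplying by the conjugate, |√s − √8| = |s − 8|/(√s + √8).
Restrict δ ≤ 8 so that |s − 8| < 8 forces s > 0, and then √s + √8 > √8.
Hence |√s − √8| < |s − 8|/√8, which is < ε once |s − 8| < √8·ε.
Take δ = min(8, √8·ε). If 0 < |s − 8| < δ then s > 0 and |√s − √8| < |s − 8|/√8 < ε.

δ = min(8, √8·ε)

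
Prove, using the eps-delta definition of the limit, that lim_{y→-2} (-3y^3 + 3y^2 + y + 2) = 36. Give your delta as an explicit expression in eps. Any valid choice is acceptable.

Fix eps > 0. We want delta > 0 such that 0 < |y + 2| < delta implies |(-3y^3 + 3y^2 + y + 2) − 36| < eps.
(-3y^3 + 3y^2 + y + 2) − 36 = -3y^3 + 3y^2 + y - 34 = (y + 2)(-3y^2 + 9y - 17).
So |(-3y^3 + 3y^2 + y + 2) − 36| = |y + 2|·|-3y^2 + 9y - 17|.
Assume first that |y + 2| < 1, so |y| < 3. Then |-3y^2 + 9y - 17| ≤ 3·3^2 + 9·3 + 17 = 71.
Hence |(-3y^3 + 3y^2 + y + 2) − 36| ≤ 71|y + 2| < eps provided |y + 2| < eps/71.
Choosing delta = min(1, eps/71) ensures both conditions, hence |(-3y^3 + 3y^2 + y + 2) − 36| < eps.

delta = min(1, eps/71)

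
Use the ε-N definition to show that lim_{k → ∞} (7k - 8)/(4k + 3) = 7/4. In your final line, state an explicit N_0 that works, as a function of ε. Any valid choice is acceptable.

N_0 = (53/16)/ε

Fix ε > 0. For k ≥ 1, |(7k - 8)/(4k + 3) − (7/4)| = |-53|/(4(4k + 3)) = 53/(4(4k + 3)).
Since 4k + 3 ≥ 4k for k ≥ 1, this is ≤ 53/(4·4k) = (53/16)/k.
So |(7k - 8)/(4k + 3) − (7/4)| < ε whenever k > (53/16)/ε.
Take N_0 = (53/16)/ε. If k > N_0 then |(7k - 8)/(4k + 3) − (7/4)| ≤ (53/16)/k < ε.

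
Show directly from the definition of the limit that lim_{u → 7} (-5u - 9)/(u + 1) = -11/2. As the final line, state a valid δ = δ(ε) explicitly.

δ = min(4, 8ε)

Fix ε > 0. We want δ > 0 with 0 < |u − 7| < δ ⇒ |(-5u - 9)/(u + 1) + 11/2| < ε.
Combining over a common denominator, (-5u - 9)/(u + 1) + 11/2 = [(-5u - 9)·8 − (-44)·(u + 1)] / [8·(u + 1)] = 4(u − 7) / (8(u + 1)).
So |(-5u - 9)/(u + 1) + 11/2| = 4|u − 7| / (8·|u + 1|).
Require δ ≤ 4, so |u + 1| ≥ |8| − |u − 7| > 8 − 4 = 4.
Hence |(-5u - 9)/(u + 1) + 11/2| < 4|u − 7|/(8·4) = (1/8)|u − 7|, which is < ε once |u − 7| < 8ε.
Take δ = min(4, 8ε). Then 0 < |u − 7| < δ forces both bounds, so |(-5u - 9)/(u + 1) + 11/2| < ε.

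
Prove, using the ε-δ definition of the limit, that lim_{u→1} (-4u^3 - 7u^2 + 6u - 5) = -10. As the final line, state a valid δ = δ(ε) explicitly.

Fix ε > 0. We want δ > 0 such that 0 < |u − 1| < δ implies |(-4u^3 - 7u^2 + 6u - 5) + 10| < ε.
(-4u^3 - 7u^2 + 6u - 5) + 10 = -4u^3 - 7u^2 + 6u + 5 = (u − 1)(-4u^2 - 11u - 5).
So |(-4u^3 - 7u^2 + 6u - 5) + 10| = |u − 1|·|-4u^2 - 11u - 5|.
Require δ ≤ 2. Then |u − 1| < 2 gives |u| < 3, and by the triangle inequality |-4u^2 - 11u - 5| ≤ 4·3^2 + 11·3 + 5 = 74.
Hence |(-4u^3 - 7u^2 + 6u - 5) + 10| ≤ 74|u − 1| < ε provided |u − 1| < ε/74.
Choosing δ = min(2, ε/74) ensures both conditions, hence |(-4u^3 - 7u^2 + 6u - 5) + 10| < ε.

δ = min(2, ε/74)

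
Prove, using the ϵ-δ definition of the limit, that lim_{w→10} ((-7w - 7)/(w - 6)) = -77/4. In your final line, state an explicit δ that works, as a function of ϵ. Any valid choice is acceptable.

Suppose ϵ > 0. We want δ > 0 with 0 < |w − 10| < δ ⇒ |(-7w - 7)/(w - 6) + 77/4| < ϵ.
Combining over a common denominator, (-7w - 7)/(w - 6) + 77/4 = [(-7w - 7)·4 − (-77)·(w - 6)] / [4·(w - 6)] = 49(w − 10) / (4(w - 6)).
So |(-7w - 7)/(w - 6) + 77/4| = 49|w − 10| / (4·|w − 6|).
Require δ ≤ 2, so |w − 6| ≥ |4| − |w − 10| > 4 − 2 = 2.
Hence |(-7w - 7)/(w - 6) + 77/4| < 49|w − 10|/(4·2) = (49/8)|w − 10|, which is < ϵ once |w − 10| < (8/49)ϵ.
Take δ = min(2, (8/49)ϵ). Then 0 < |w − 10| < δ forces both bounds, so |(-7w - 7)/(w - 6) + 77/4| < ϵ.

δ = min(2, (8/49)ϵ)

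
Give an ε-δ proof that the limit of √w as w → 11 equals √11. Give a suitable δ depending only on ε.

Suppose ε > 0. We want δ > 0 such that 0 < |w − 11| < δ implies |√w − √11| < ε.
Multiplying by the conjugate, |√w − √11| = |w − 11|/(√w + √11).
Restrict δ ≤ 11 so that |w − 11| < 11 forces w > 0, and then √w + √11 > √11.
Hence |√w − √11| < |w − 11|/√11, which is < ε once |w − 11| < √11·ε.
Take δ = min(11, √11·ε). If 0 < |w − 11| < δ then w > 0 and |√w − √11| < |w − 11|/√11 < ε.

δ = min(11, √11·ε)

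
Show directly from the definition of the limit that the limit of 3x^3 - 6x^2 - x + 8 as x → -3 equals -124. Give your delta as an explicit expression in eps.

Let eps > 0. We want delta > 0 such that 0 < |x + 3| < delta implies |(3x^3 - 6x^2 - x + 8) + 124| < eps.
(3x^3 - 6x^2 - x + 8) + 124 = 3x^3 - 6x^2 - x + 132 = (x + 3)(3x^2 - 15x + 44).
So |(3x^3 - 6x^2 - x + 8) + 124| = |x + 3|·|3x^2 - 15x + 44|.
Require delta ≤ 1. Then |x + 3| < 1 gives |x| < 4, and by the triangle inequality |3x^2 - 15x + 44| ≤ 3·4^2 + 15·4 + 44 = 152.
Hence |(3x^3 - 6x^2 - x + 8) + 124| ≤ 152|x + 3| < eps provided |x + 3| < eps/152.
Take delta = min(1, eps/152). Then 0 < |x + 3| < delta gives both |x + 3| < 1 and |x + 3| < eps/152, so |(3x^3 - 6x^2 - x + 8) + 124| < eps.

delta = min(1, eps/152)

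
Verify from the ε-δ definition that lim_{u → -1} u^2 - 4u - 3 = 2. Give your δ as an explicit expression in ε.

δ = min(2, ε/8)

Let ε > 0. We want δ > 0 such that 0 < |u + 1| < δ implies |(u^2 - 4u - 3) − 2| < ε.
(u^2 - 4u - 3) − 2 = u^2 - 4u - 5 = (u + 1)(u - 5).
So |(u^2 - 4u - 3) − 2| = |u + 1|·|u - 5|.
Require δ ≤ 2. Then |u + 1| < 2 gives |u| < 3, and by the triangle inequality |u - 5| ≤ 3 + 5 = 8.
Hence |(u^2 - 4u - 3) − 2| ≤ 8|u + 1| < ε provided |u + 1| < ε/8.
Choosing δ = min(2, ε/8) ensures both conditions, hence |(u^2 - 4u - 3) − 2| < ε.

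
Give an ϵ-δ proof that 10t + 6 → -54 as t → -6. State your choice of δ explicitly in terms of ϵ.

Let ϵ > 0 be given. We need δ > 0 so that 0 < |t + 6| < δ implies |(10t + 6) + 54| < ϵ.
|(10t + 6) + 54| = |10t + 60| = 10|t + 6|.
So 10|t + 6| < ϵ exactly when |t + 6| < ϵ/10.
Choosing δ = ϵ/10 gives |(10t + 6) + 54| = 10|t + 6| < ϵ whenever |t + 6| < δ.

δ = ϵ/10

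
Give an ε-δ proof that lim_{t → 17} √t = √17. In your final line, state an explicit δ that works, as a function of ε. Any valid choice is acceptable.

δ = min(17, √17·ε)

Fix ε > 0. We want δ > 0 such that 0 < |t − 17| < δ implies |√t − √17| < ε.
Multiplying by the conjugate, |√t − √17| = |t − 17|/(√t + √17).
Restrict δ ≤ 17 so that |t − 17| < 17 forces t > 0, and then √t + √17 > √17.
Hence |√t − √17| < |t − 17|/√17, which is < ε once |t − 17| < √17·ε.
Take δ = min(17, √17·ε). If 0 < |t − 17| < δ then t > 0 and |√t − √17| < |t − 17|/√17 < ε.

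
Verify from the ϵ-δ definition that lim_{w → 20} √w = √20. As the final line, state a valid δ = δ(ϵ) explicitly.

δ = min(20, √20·ϵ)

Let ϵ > 0. We want δ > 0 such that 0 < |w − 20| < δ implies |√w − √20| < ϵ.
Multiplying by the conjugate, |√w − √20| = |w − 20|/(√w + √20).
Restrict δ ≤ 20 so that |w − 20| < 20 forces w > 0, and then √w + √20 > √20.
Hence |√w − √20| < |w − 20|/√20, which is < ϵ once |w − 20| < √20·ϵ.
Take δ = min(20, √20·ϵ). If 0 < |w − 20| < δ then w > 0 and |√w − √20| < |w − 20|/√20 < ϵ.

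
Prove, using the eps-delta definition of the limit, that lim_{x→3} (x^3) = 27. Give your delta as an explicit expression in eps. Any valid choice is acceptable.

delta = min(2, eps/49)

Fix eps > 0. We seek delta > 0 with 0 < |x − 3| < delta ⇒ |x^3 − 27| < eps.
Factor: x^3 − 27 = (x − 3)(x^2 + 3x + 9), so |x^3 − 27| = |x − 3|·|x^2 + 3x + 9|.
Impose delta ≤ 2 so that |x| < 5; then |x^2 + 3x + 9| ≤ 49.
Hence |x^3 − 27| ≤ 49|x − 3|, which is < eps once |x − 3| < eps/49.
Take delta = min(2, eps/49). If 0 < |x − 3| < delta then both bounds hold and |x^3 − 27| ≤ 49|x − 3| < 49·(eps/49) = eps.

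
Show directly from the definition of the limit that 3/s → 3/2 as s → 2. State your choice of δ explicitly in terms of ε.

Fix ε > 0. We seek δ > 0 such that 0 < |s − 2| < δ implies |3/s − (3/2)| < ε.
|3/s − (3/2)| = 3·|2 − s|/(2·|s|) = 3|s − 2|/(2|s|).
Restrict δ ≤ 1. Then |s − 2| < 1 gives |s| > 1, so 2|s| > 2.
Then |3/s − (3/2)| < 3|s − 2|/2, which is < ε when |s − 2| < (2/3)ε.
Take δ = min(1, (2/3)ε). Then 0 < |s − 2| < δ gives both |s − 2| < 1 and |s − 2| < (2/3)ε, so |3/s − (3/2)| < ε.

δ = min(1, (2/3)ε)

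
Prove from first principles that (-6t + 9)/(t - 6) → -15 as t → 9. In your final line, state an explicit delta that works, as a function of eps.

Suppose eps > 0. We want delta > 0 with 0 < |t − 9| < delta ⇒ |(-6t + 9)/(t - 6) + 15| < eps.
Combining over a common denominator, (-6t + 9)/(t - 6) + 15 = [(-6t + 9)·3 − (-45)·(t - 6)] / [3·(t - 6)] = 27(t − 9) / (3(t - 6)).
So |(-6t + 9)/(t - 6) + 15| = 27|t − 9| / (3·|t − 6|).
Require delta ≤ 3/2, so |t − 6| ≥ |3| − |t − 9| > 3 − 3/2 = 3/2.
Hence |(-6t + 9)/(t - 6) + 15| < 27|t − 9|/(3·(3/2)) = 6|t − 9|, which is < eps once |t − 9| < (1/6)eps.
Take delta = min(3/2, (1/6)eps). Then 0 < |t − 9| < delta forces both bounds, so |(-6t + 9)/(t - 6) + 15| < eps.

delta = min(3/2, (1/6)eps)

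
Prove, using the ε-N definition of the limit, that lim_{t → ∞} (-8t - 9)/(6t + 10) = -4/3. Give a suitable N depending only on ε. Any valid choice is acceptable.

Let ε > 0 be given. We seek N > 0 such that t > N implies |(-8t - 9)/(6t + 10) + 4/3| < ε.
(-8t - 9)/(6t + 10) + 4/3 = (6(-8t - 9) − (-8)(6t + 10)) / (6(6t + 10)) = 26/(6(6t + 10)).
For t > 0 we have 6t + 10 > 6t, so |(-8t - 9)/(6t + 10) + 4/3| = 26/(6(6t + 10)) < 26/(6·6t) = (13/18)/t.
Thus |(-8t - 9)/(6t + 10) + 4/3| < ε whenever t > (13/18)/ε.
Take N = (13/18)/ε. If t > N then |(-8t - 9)/(6t + 10) + 4/3| < (13/18)/t < ε.

N = (13/18)/ε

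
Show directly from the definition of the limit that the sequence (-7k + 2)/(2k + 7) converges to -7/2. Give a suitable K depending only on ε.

K = (53/4)/ε

Let ε > 0. For k ≥ 1, |(-7k + 2)/(2k + 7) + 7/2| = |53|/(2(2k + 7)) = 53/(2(2k + 7)).
Since 2k + 7 ≥ 2k for k ≥ 1, this is ≤ 53/(2·2k) = (53/4)/k.
So |(-7k + 2)/(2k + 7) + 7/2| < ε whenever k > (53/4)/ε.
Take K = (53/4)/ε. If k > K then |(-7k + 2)/(2k + 7) + 7/2| ≤ (53/4)/k < ε.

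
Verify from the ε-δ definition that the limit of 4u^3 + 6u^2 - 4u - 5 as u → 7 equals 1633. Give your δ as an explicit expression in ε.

δ = min(1, ε/762)

Suppose ε > 0. We want δ > 0 such that 0 < |u − 7| < δ implies |(4u^3 + 6u^2 - 4u - 5) − 1633| < ε.
(4u^3 + 6u^2 - 4u - 5) − 1633 = 4u^3 + 6u^2 - 4u - 1638 = (u − 7)(4u^2 + 34u + 234).
So |(4u^3 + 6u^2 - 4u - 5) − 1633| = |u − 7|·|4u^2 + 34u + 234|.
Assume first that |u − 7| < 1, so |u| < 8. Then |4u^2 + 34u + 234| ≤ 4·8^2 + 34·8 + 234 = 762.
Hence |(4u^3 + 6u^2 - 4u - 5) − 1633| ≤ 762|u − 7| < ε provided |u − 7| < ε/762.
Choosing δ = min(1, ε/762) ensures both conditions, hence |(4u^3 + 6u^2 - 4u - 5) − 1633| < ε.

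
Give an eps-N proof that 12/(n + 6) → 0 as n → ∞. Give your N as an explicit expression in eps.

N = 12/eps

Let eps > 0 be given. For n ≥ 1, |12/(n + 6) − 0| = 12/(n + 6) ≤ 12/n.
We need 12/n < eps, i.e. n > 12/eps.
Take N = 12/eps. If n > N then |12/(n + 6)| ≤ 12/n < eps.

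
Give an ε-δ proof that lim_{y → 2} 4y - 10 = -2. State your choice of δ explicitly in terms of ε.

δ = ε/4

Let ε > 0 be given. We need δ > 0 so that 0 < |y − 2| < δ implies |(4y - 10) + 2| < ε.
Since (4y - 10) + 2 = 4(y − 2), we have |(4y - 10) + 2| = 4|y − 2|.
Thus it suffices that |y − 2| < ε/4.
Choosing δ = ε/4 gives |(4y - 10) + 2| = 4|y − 2| < ε whenever |y − 2| < δ.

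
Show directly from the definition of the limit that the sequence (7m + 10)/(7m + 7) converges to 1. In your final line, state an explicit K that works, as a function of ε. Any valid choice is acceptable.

K = (3/7)/ε

Suppose ε > 0. For m ≥ 1, |(7m + 10)/(7m + 7) − 1| = |21|/(7(7m + 7)) = 21/(7(7m + 7)).
Since 7m + 7 ≥ 7m for m ≥ 1, this is ≤ 21/(7·7m) = (3/7)/m.
So |(7m + 10)/(7m + 7) − 1| < ε whenever m > (3/7)/ε.
Take K = (3/7)/ε. If m > K then |(7m + 10)/(7m + 7) − 1| ≤ (3/7)/m < ε.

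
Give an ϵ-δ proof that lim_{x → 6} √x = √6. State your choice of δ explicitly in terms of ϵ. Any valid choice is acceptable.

Let ϵ > 0. We want δ > 0 such that 0 < |x − 6| < δ implies |√x − √6| < ϵ.
Multiplying by the conjugate, |√x − √6| = |x − 6|/(√x + √6).
Restrict δ ≤ 6 so that |x − 6| < 6 forces x > 0, and then √x + √6 > √6.
Hence |√x − √6| < |x − 6|/√6, which is < ϵ once |x − 6| < √6·ϵ.
Take δ = min(6, √6·ϵ). If 0 < |x − 6| < δ then x > 0 and |√x − √6| < |x − 6|/√6 < ϵ.

δ = min(6, √6·ϵ)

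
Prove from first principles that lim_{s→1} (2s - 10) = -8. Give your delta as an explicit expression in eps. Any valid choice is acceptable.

Suppose eps > 0. We need delta > 0 so that 0 < |s − 1| < delta implies |(2s - 10) + 8| < eps.
|(2s - 10) + 8| = |2s - 2| = 2|s − 1|.
Thus it suffices that |s − 1| < eps/2.
Choosing delta = eps/2 gives |(2s - 10) + 8| = 2|s − 1| < eps whenever |s − 1| < delta.

delta = eps/2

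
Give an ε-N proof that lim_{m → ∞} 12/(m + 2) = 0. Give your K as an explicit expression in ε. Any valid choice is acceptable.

Fix ε > 0. For m ≥ 1, |12/(m + 2) − 0| = 12/(m + 2) ≤ 12/m.
We need 12/m < ε, i.e. m > 12/ε.
Take K = 12/ε. If m > K then |12/(m + 2)| ≤ 12/m < ε.

K = 12/ε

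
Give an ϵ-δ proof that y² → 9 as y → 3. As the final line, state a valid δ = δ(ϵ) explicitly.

δ = min(1, ϵ/7)

Let ϵ > 0 be given. We seek δ > 0 with 0 < |y − 3| < δ ⇒ |y² − 9| < ϵ.
Factor: y² − 9 = (y − 3)(y + 3), so |y² − 9| = |y − 3|·|y + 3|.
Restrict δ ≤ 1. Then |y − 3| < 1 gives |y| < 4, so by the triangle inequality |y + 3| ≤ 4 + 3 = 7.
Hence |y² − 9| ≤ 7|y − 3|, which is < ϵ once |y − 3| < ϵ/7.
Take δ = min(1, ϵ/7). If 0 < |y − 3| < δ then both bounds hold and |y² − 9| ≤ 7|y − 3| < 7·(ϵ/7) = ϵ.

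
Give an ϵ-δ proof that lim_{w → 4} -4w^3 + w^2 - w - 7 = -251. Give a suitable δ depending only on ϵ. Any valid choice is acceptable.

Suppose ϵ > 0. We want δ > 0 such that 0 < |w − 4| < δ implies |(-4w^3 + w^2 - w - 7) + 251| < ϵ.
(-4w^3 + w^2 - w - 7) + 251 = -4w^3 + w^2 - w + 244 = (w − 4)(-4w^2 - 15w - 61).
So |(-4w^3 + w^2 - w - 7) + 251| = |w − 4|·|-4w^2 - 15w - 61|.
Require δ ≤ 1. Then |w − 4| < 1 gives |w| < 5, and by the triangle inequality |-4w^2 - 15w - 61| ≤ 4·5^2 + 15·5 + 61 = 236.
Hence |(-4w^3 + w^2 - w - 7) + 251| ≤ 236|w − 4| < ϵ provided |w − 4| < ϵ/236.
Choosing δ = min(1, ϵ/236) ensures both conditions, hence |(-4w^3 + w^2 - w - 7) + 251| < ϵ.

δ = min(1, ϵ/236)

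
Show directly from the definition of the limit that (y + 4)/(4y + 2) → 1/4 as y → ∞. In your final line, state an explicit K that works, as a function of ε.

K = (7/8)/ε

Fix ε > 0. We seek K > 0 such that y > K implies |(y + 4)/(4y + 2) − (1/4)| < ε.
(y + 4)/(4y + 2) − (1/4) = (4(y + 4) − (4y + 2)) / (4(4y + 2)) = 14/(4(4y + 2)).
For y > 0 we have 4y + 2 > 4y, so |(y + 4)/(4y + 2) − (1/4)| = 14/(4(4y + 2)) < 14/(4·4y) = (7/8)/y.
Thus |(y + 4)/(4y + 2) − (1/4)| < ε whenever y > (7/8)/ε.
Take K = (7/8)/ε. If y > K then |(y + 4)/(4y + 2) − (1/4)| < (7/8)/y < ε.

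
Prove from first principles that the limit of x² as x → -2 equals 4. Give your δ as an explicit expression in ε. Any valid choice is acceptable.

δ = min(1, ε/5)

Let ε > 0. We seek δ > 0 with 0 < |x + 2| < δ ⇒ |x² − 4| < ε.
Factor: x² − 4 = (x + 2)(x - 2), so |x² − 4| = |x + 2|·|x - 2|.
Restrict δ ≤ 1. Then |x + 2| < 1 gives |x| < 3, so by the triangle inequality |x - 2| ≤ 3 + 2 = 5.
Hence |x² − 4| ≤ 5|x + 2|, which is < ε once |x + 2| < ε/5.
Take δ = min(1, ε/5). If 0 < |x + 2| < δ then both bounds hold and |x² − 4| ≤ 5|x + 2| < 5·(ε/5) = ε.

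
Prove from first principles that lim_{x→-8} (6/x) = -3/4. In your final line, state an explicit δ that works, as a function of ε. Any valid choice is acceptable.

Let ε > 0 be given. We seek δ > 0 such that 0 < |x + 8| < δ implies |6/x + 3/4| < ε.
|6/x + 3/4| = 6·|-8 − x|/(8·|x|) = 6|x + 8|/(8|x|).
Require δ ≤ 4 so that |x| > 8 − 4 = 4, hence 8|x| > 32.
Then |6/x + 3/4| < 6|x + 8|/32, which is < ε when |x + 8| < (16/3)ε.
Take δ = min(4, (16/3)ε). Then 0 < |x + 8| < δ gives both |x + 8| < 4 and |x + 8| < (16/3)ε, so |6/x + 3/4| < ε.

δ = min(4, (16/3)ε)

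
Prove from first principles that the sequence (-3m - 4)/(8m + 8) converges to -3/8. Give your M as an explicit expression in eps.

M = (1/8)/eps

Suppose eps > 0. For m ≥ 1, |(-3m - 4)/(8m + 8) + 3/8| = |-8|/(8(8m + 8)) = 8/(8(8m + 8)).
Since 8m + 8 ≥ 8m for m ≥ 1, this is ≤ 8/(8·8m) = (1/8)/m.
So |(-3m - 4)/(8m + 8) + 3/8| < eps whenever m > (1/8)/eps.
Take M = (1/8)/eps. If m > M then |(-3m - 4)/(8m + 8) + 3/8| ≤ (1/8)/m < eps.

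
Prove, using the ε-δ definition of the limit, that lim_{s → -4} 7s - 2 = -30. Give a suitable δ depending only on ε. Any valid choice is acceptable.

Fix ε > 0. We need δ > 0 so that 0 < |s + 4| < δ implies |(7s - 2) + 30| < ε.
Since (7s - 2) + 30 = 7(s + 4), we have |(7s - 2) + 30| = 7|s + 4|.
So 7|s + 4| < ε exactly when |s + 4| < ε/7.
Take δ = ε/7. If 0 < |s + 4| < δ then |(7s - 2) + 30| = 7|s + 4| < 7·(ε/7) = ε.

δ = ε/7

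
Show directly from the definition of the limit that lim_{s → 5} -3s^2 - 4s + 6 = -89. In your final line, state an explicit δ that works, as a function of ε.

Suppose ε > 0. We want δ > 0 such that 0 < |s − 5| < δ implies |(-3s^2 - 4s + 6) + 89| < ε.
(-3s^2 - 4s + 6) + 89 = -3s^2 - 4s + 95 = (s − 5)(-3s - 19).
So |(-3s^2 - 4s + 6) + 89| = |s − 5|·|-3s - 19|.
Assume first that |s − 5| < 1, so |s| < 6. Then |-3s - 19| ≤ 3·6 + 19 = 37.
Hence |(-3s^2 - 4s + 6) + 89| ≤ 37|s − 5| < ε provided |s − 5| < ε/37.
Take δ = min(1, ε/37). Then 0 < |s − 5| < δ gives both |s − 5| < 1 and |s − 5| < ε/37, so |(-3s^2 - 4s + 6) + 89| < ε.

δ = min(1, ε/37)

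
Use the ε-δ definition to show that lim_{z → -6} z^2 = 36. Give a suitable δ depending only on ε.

δ = min(1, ε/13)

Let ε > 0 be given. We seek δ > 0 with 0 < |z + 6| < δ ⇒ |z^2 − 36| < ε.
Factor: z^2 − 36 = (z + 6)(z - 6), so |z^2 − 36| = |z + 6|·|z - 6|.
Restrict δ ≤ 1. Then |z + 6| < 1 gives |z| < 7, so by the triangle inequality |z - 6| ≤ 7 + 6 = 13.
Hence |z^2 − 36| ≤ 13|z + 6|, which is < ε once |z + 6| < ε/13.
Take δ = min(1, ε/13). If 0 < |z + 6| < δ then both bounds hold and |z^2 − 36| ≤ 13|z + 6| < 13·(ε/13) = ε.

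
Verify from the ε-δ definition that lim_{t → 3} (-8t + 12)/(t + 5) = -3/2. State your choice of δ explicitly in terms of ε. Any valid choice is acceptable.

δ = min(4, (8/13)ε)

Fix ε > 0. We want δ > 0 with 0 < |t − 3| < δ ⇒ |(-8t + 12)/(t + 5) + 3/2| < ε.
Combining over a common denominator, (-8t + 12)/(t + 5) + 3/2 = [(-8t + 12)·8 − (-12)·(t + 5)] / [8·(t + 5)] = -52(t − 3) / (8(t + 5)).
So |(-8t + 12)/(t + 5) + 3/2| = 52|t − 3| / (8·|t + 5|).
Require δ ≤ 4, so |t + 5| ≥ |8| − |t − 3| > 8 − 4 = 4.
Hence |(-8t + 12)/(t + 5) + 3/2| < 52|t − 3|/(8·4) = (13/8)|t − 3|, which is < ε once |t − 3| < (8/13)ε.
Take δ = min(4, (8/13)ε). Then 0 < |t − 3| < δ forces both bounds, so |(-8t + 12)/(t + 5) + 3/2| < ε.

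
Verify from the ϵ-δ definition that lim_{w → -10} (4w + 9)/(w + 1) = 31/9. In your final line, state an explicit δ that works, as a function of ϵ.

Suppose ϵ > 0. We want δ > 0 with 0 < |w + 10| < δ ⇒ |(4w + 9)/(w + 1) − (31/9)| < ϵ.
Combining over a common denominator, (4w + 9)/(w + 1) − (31/9) = [(4w + 9)·(-9) − (-31)·(w + 1)] / [(-9)·(w + 1)] = -5(w + 10) / ((-9)(w + 1)).
So |(4w + 9)/(w + 1) − (31/9)| = 5|w + 10| / (9·|w + 1|).
Restrict δ ≤ 9/2. Then |w + 10| < 9/2 gives |w + 1| = |(w + 10) + (-9)| ≥ 9 − 9/2 = 9/2.
Hence |(4w + 9)/(w + 1) − (31/9)| < 5|w + 10|/(9·(9/2)) = (10/81)|w + 10|, which is < ϵ once |w + 10| < (81/10)ϵ.
Take δ = min(9/2, (81/10)ϵ). Then 0 < |w + 10| < δ forces both bounds, so |(4w + 9)/(w + 1) − (31/9)| < ϵ.

δ = min(9/2, (81/10)ϵ)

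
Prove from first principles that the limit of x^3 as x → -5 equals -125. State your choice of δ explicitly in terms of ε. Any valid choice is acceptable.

δ = min(1, ε/91)

Let ε > 0. We seek δ > 0 with 0 < |x + 5| < δ ⇒ |x^3 + 125| < ε.
Factor: x^3 + 125 = (x + 5)(x^2 - 5x + 25), so |x^3 + 125| = |x + 5|·|x^2 - 5x + 25|.
Restrict δ ≤ 1. Then |x + 5| < 1 gives |x| < 6, so by the triangle inequality |x^2 - 5x + 25| ≤ 6^2 + 5·6 + 25 = 91.
Hence |x^3 + 125| ≤ 91|x + 5|, which is < ε once |x + 5| < ε/91.
Take δ = min(1, ε/91). If 0 < |x + 5| < δ then both bounds hold and |x^3 + 125| ≤ 91|x + 5| < 91·(ε/91) = ε.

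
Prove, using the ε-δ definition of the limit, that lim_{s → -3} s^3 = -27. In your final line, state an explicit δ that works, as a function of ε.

δ = min(2, ε/49)

Let ε > 0. We seek δ > 0 with 0 < |s + 3| < δ ⇒ |s^3 + 27| < ε.
Factor: s^3 + 27 = (s + 3)(s^2 - 3s + 9), so |s^3 + 27| = |s + 3|·|s^2 - 3s + 9|.
Impose δ ≤ 2 so that |s| < 5; then |s^2 - 3s + 9| ≤ 49.
Hence |s^3 + 27| ≤ 49|s + 3|, which is < ε once |s + 3| < ε/49.
Take δ = min(2, ε/49). If 0 < |s + 3| < δ then both bounds hold and |s^3 + 27| ≤ 49|s + 3| < 49·(ε/49) = ε.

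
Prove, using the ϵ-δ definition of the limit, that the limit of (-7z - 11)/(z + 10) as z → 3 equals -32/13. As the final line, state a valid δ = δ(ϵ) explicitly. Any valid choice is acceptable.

δ = min(13/2, (169/118)ϵ)

Let ϵ > 0. We want δ > 0 with 0 < |z − 3| < δ ⇒ |(-7z - 11)/(z + 10) + 32/13| < ϵ.
Combining over a common denominator, (-7z - 11)/(z + 10) + 32/13 = [(-7z - 11)·13 − (-32)·(z + 10)] / [13·(z + 10)] = -59(z − 3) / (13(z + 10)).
So |(-7z - 11)/(z + 10) + 32/13| = 59|z − 3| / (13·|z + 10|).
Require δ ≤ 13/2, so |z + 10| ≥ |13| − |z − 3| > 13 − 13/2 = 13/2.
Hence |(-7z - 11)/(z + 10) + 32/13| < 59|z − 3|/(13·(13/2)) = (118/169)|z − 3|, which is < ϵ once |z − 3| < (169/118)ϵ.
Take δ = min(13/2, (169/118)ϵ). Then 0 < |z − 3| < δ forces both bounds, so |(-7z - 11)/(z + 10) + 32/13| < ϵ.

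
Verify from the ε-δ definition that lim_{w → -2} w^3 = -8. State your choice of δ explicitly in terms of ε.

Suppose ε > 0. We seek δ > 0 with 0 < |w + 2| < δ ⇒ |w^3 + 8| < ε.
Factor: w^3 + 8 = (w + 2)(w^2 - 2w + 4), so |w^3 + 8| = |w + 2|·|w^2 - 2w + 4|.
Impose δ ≤ 1 so that |w| < 3; then |w^2 - 2w + 4| ≤ 19.
Hence |w^3 + 8| ≤ 19|w + 2|, which is < ε once |w + 2| < ε/19.
Take δ = min(1, ε/19). If 0 < |w + 2| < δ then both bounds hold and |w^3 + 8| ≤ 19|w + 2| < 19·(ε/19) = ε.

δ = min(1, ε/19)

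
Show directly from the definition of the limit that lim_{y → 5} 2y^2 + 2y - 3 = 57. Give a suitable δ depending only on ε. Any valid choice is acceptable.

δ = min(1, ε/24)

Let ε > 0 be given. We want δ > 0 such that 0 < |y − 5| < δ implies |(2y^2 + 2y - 3) − 57| < ε.
(2y^2 + 2y - 3) − 57 = 2y^2 + 2y - 60 = (y − 5)(2y + 12).
So |(2y^2 + 2y - 3) − 57| = |y − 5|·|2y + 12|.
Assume first that |y − 5| < 1, so |y| < 6. Then |2y + 12| ≤ 2·6 + 12 = 24.
Hence |(2y^2 + 2y - 3) − 57| ≤ 24|y − 5| < ε provided |y − 5| < ε/24.
Choosing δ = min(1, ε/24) ensures both conditions, hence |(2y^2 + 2y - 3) − 57| < ε.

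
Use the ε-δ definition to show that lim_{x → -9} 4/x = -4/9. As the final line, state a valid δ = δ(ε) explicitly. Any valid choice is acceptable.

δ = min(9/2, (81/8)ε)

Let ε > 0. We seek δ > 0 such that 0 < |x + 9| < δ implies |4/x + 4/9| < ε.
|4/x + 4/9| = 4·|-9 − x|/(9·|x|) = 4|x + 9|/(9|x|).
Restrict δ ≤ 9/2. Then |x + 9| < 9/2 gives |x| > 9/2, so 9|x| > 81/2.
Then |4/x + 4/9| < 4|x + 9|/(81/2), which is < ε when |x + 9| < (81/8)ε.
Take δ = min(9/2, (81/8)ε). Then 0 < |x + 9| < δ gives both |x + 9| < 9/2 and |x + 9| < (81/8)ε, so |4/x + 4/9| < ε.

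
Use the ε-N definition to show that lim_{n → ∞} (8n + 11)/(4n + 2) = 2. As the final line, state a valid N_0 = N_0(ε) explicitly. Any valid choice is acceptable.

Let ε > 0 be given. For n ≥ 1, |(8n + 11)/(4n + 2) − 2| = |28|/(4(4n + 2)) = 28/(4(4n + 2)).
Since 4n + 2 ≥ 4n for n ≥ 1, this is ≤ 28/(4·4n) = (7/4)/n.
So |(8n + 11)/(4n + 2) − 2| < ε whenever n > (7/4)/ε.
Take N_0 = (7/4)/ε. If n > N_0 then |(8n + 11)/(4n + 2) − 2| ≤ (7/4)/n < ε.

N_0 = (7/4)/ε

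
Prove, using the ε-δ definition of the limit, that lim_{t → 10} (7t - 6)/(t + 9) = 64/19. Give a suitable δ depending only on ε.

δ = min(19/2, (361/138)ε)

Let ε > 0 be given. We want δ > 0 with 0 < |t − 10| < δ ⇒ |(7t - 6)/(t + 9) − (64/19)| < ε.
Combining over a common denominator, (7t - 6)/(t + 9) − (64/19) = [(7t - 6)·19 − 64·(t + 9)] / [19·(t + 9)] = 69(t − 10) / (19(t + 9)).
So |(7t - 6)/(t + 9) − (64/19)| = 69|t − 10| / (19·|t + 9|).
Restrict δ ≤ 19/2. Then |t − 10| < 19/2 gives |t + 9| = |(t − 10) + 19| ≥ 19 − 19/2 = 19/2.
Hence |(7t - 6)/(t + 9) − (64/19)| < 69|t − 10|/(19·(19/2)) = (138/361)|t − 10|, which is < ε once |t − 10| < (361/138)ε.
Take δ = min(19/2, (361/138)ε). Then 0 < |t − 10| < δ forces both bounds, so |(7t - 6)/(t + 9) − (64/19)| < ε.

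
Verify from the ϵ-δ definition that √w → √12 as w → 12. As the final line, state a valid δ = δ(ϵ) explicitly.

δ = min(12, √12·ϵ)

Suppose ϵ > 0. We want δ > 0 such that 0 < |w − 12| < δ implies |√w − √12| < ϵ.
Multiplying by the conjugate, |√w − √12| = |w − 12|/(√w + √12).
Restrict δ ≤ 12 so that |w − 12| < 12 forces w > 0, and then √w + √12 > √12.
Hence |√w − √12| < |w − 12|/√12, which is < ϵ once |w − 12| < √12·ϵ.
Take δ = min(12, √12·ϵ). If 0 < |w − 12| < δ then w > 0 and |√w − √12| < |w − 12|/√12 < ϵ.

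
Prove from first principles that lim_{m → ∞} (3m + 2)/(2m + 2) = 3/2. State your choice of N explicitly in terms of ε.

Let ε > 0 be given. For m ≥ 1, |(3m + 2)/(2m + 2) − (3/2)| = |-2|/(2(2m + 2)) = 2/(2(2m + 2)).
Since 2m + 2 ≥ 2m for m ≥ 1, this is ≤ 2/(2·2m) = (1/2)/m.
So |(3m + 2)/(2m + 2) − (3/2)| < ε whenever m > (1/2)/ε.
Take N = (1/2)/ε. If m > N then |(3m + 2)/(2m + 2) − (3/2)| ≤ (1/2)/m < ε.

N = (1/2)/ε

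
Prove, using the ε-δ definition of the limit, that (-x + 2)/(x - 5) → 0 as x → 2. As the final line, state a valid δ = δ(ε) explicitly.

Let ε > 0 be given. We want δ > 0 with 0 < |x − 2| < δ ⇒ |(-x + 2)/(x - 5) − 0| < ε.
Combining over a common denominator, (-x + 2)/(x - 5) − 0 = [(-x + 2)·(-3) − 0·(x - 5)] / [(-3)·(x - 5)] = 3(x − 2) / ((-3)(x - 5)).
So |(-x + 2)/(x - 5) − 0| = 3|x − 2| / (3·|x − 5|).
Restrict δ ≤ 3/2. Then |x − 2| < 3/2 gives |x − 5| = |(x − 2) + (-3)| ≥ 3 − 3/2 = 3/2.
Hence |(-x + 2)/(x - 5) − 0| < 3|x − 2|/(3·(3/2)) = (2/3)|x − 2|, which is < ε once |x − 2| < (3/2)ε.
Take δ = min(3/2, (3/2)ε). Then 0 < |x − 2| < δ forces both bounds, so |(-x + 2)/(x - 5) − 0| < ε.

δ = min(3/2, (3/2)ε)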